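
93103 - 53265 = 39838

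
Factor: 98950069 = 107^1 * 139^1 * 6653^1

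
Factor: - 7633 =- 17^1 * 449^1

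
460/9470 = 46/947 = 0.05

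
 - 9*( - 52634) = 473706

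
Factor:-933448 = - 2^3*116681^1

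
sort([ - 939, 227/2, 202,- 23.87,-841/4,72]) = [ - 939, - 841/4, - 23.87, 72,227/2, 202] 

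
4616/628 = 1154/157=7.35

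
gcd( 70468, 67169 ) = 1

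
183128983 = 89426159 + 93702824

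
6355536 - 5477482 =878054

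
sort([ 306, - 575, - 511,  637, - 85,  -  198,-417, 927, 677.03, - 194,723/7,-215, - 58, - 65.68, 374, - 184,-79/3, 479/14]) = [  -  575, -511,-417, - 215, - 198, - 194, - 184 , - 85 , - 65.68,  -  58, - 79/3,479/14 , 723/7, 306,374,637,677.03,927]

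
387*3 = 1161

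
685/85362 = 685/85362  =  0.01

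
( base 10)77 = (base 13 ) 5c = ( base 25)32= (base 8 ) 115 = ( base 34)29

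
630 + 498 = 1128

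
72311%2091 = 1217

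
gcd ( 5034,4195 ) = 839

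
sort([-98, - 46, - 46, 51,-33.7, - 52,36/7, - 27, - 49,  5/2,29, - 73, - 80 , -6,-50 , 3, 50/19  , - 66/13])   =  [ - 98, - 80 , - 73, - 52,-50,-49, -46, - 46, - 33.7,-27, - 6, - 66/13,5/2, 50/19,  3 , 36/7,29,51]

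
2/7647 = 2/7647 = 0.00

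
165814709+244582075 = 410396784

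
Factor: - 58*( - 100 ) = 5800 = 2^3*5^2*29^1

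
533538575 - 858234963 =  - 324696388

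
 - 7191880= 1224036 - 8415916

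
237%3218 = 237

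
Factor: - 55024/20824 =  - 2^1* 137^(  -  1 ) * 181^1 = -362/137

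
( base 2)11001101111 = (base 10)1647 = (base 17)5BF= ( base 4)121233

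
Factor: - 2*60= - 2^3*3^1*5^1 = - 120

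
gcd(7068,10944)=228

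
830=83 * 10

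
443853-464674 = -20821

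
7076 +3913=10989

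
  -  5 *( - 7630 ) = 38150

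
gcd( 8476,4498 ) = 26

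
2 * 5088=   10176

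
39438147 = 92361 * 427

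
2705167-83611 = 2621556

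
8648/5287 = 1 + 3361/5287 = 1.64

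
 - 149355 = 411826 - 561181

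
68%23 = 22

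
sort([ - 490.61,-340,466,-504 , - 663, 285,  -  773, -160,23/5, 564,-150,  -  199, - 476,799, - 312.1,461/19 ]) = [ - 773, -663, - 504 , -490.61,-476,- 340, - 312.1,- 199, - 160, - 150,23/5 , 461/19,285,466 , 564,799]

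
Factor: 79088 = 2^4*4943^1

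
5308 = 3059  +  2249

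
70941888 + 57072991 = 128014879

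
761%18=5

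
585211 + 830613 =1415824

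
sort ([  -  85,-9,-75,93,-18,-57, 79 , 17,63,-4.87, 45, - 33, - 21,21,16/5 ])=[-85,-75, - 57, - 33, -21,-18, - 9,-4.87, 16/5,17,21, 45, 63, 79,93] 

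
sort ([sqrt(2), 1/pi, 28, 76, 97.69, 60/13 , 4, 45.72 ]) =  [ 1/pi,  sqrt( 2), 4, 60/13,28, 45.72,  76,  97.69]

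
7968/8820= 664/735 = 0.90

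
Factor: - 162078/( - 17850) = 227/25 = 5^(  -  2 )*227^1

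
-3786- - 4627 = 841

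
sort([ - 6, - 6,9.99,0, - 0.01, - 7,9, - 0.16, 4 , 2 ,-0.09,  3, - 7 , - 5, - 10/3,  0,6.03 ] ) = [ - 7, - 7 ,-6 , - 6, - 5,-10/3, - 0.16, - 0.09, - 0.01,  0 , 0,  2, 3,4,6.03, 9, 9.99]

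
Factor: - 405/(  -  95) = 81/19=3^4*19^ ( - 1)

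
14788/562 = 7394/281=26.31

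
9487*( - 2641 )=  - 25055167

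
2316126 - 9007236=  - 6691110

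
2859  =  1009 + 1850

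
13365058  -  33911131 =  - 20546073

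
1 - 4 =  - 3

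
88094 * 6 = 528564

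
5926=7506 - 1580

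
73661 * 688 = 50678768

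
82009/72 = 82009/72 = 1139.01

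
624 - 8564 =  - 7940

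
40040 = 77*520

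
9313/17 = 547 + 14/17 = 547.82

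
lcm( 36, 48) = 144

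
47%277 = 47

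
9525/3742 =9525/3742 = 2.55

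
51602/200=25801/100 =258.01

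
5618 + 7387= 13005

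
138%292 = 138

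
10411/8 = 10411/8 = 1301.38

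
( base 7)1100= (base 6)1452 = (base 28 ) e0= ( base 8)610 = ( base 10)392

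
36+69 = 105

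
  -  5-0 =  - 5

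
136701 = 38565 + 98136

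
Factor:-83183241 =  - 3^1*109^1 * 254383^1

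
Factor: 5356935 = 3^5*5^1*4409^1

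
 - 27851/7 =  -3979 + 2/7 = - 3978.71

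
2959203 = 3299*897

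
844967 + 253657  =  1098624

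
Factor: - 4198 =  - 2^1*2099^1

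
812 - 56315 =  - 55503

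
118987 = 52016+66971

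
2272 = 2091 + 181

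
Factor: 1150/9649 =2^1*5^2 *23^1*9649^ (-1)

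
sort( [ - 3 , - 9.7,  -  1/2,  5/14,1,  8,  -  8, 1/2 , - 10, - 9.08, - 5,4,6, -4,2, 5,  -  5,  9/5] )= [ - 10,  -  9.7, - 9.08,  -  8, - 5, - 5, - 4, - 3, - 1/2, 5/14, 1/2,1,9/5,2, 4,5, 6 , 8]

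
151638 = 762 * 199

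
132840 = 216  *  615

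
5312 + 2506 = 7818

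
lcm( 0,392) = 0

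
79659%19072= 3371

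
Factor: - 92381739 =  - 3^1*83^1*  577^1*643^1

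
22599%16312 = 6287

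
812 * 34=27608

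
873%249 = 126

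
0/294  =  0 = 0.00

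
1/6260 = 1/6260 = 0.00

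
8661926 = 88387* 98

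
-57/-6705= 19/2235 =0.01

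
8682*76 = 659832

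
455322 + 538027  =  993349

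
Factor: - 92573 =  - 13^1*7121^1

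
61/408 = 61/408  =  0.15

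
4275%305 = 5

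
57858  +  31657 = 89515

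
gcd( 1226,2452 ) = 1226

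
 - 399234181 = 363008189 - 762242370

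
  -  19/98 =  - 19/98 = - 0.19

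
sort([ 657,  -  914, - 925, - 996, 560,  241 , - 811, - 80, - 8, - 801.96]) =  [  -  996, - 925, - 914 , - 811,- 801.96,-80, - 8,241, 560, 657] 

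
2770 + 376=3146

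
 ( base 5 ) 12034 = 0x37E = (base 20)24E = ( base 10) 894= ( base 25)1AJ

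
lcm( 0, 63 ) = 0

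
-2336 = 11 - 2347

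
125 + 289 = 414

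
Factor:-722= - 2^1*19^2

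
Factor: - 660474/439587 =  - 302/201= - 2^1*3^(- 1)*67^(- 1 )*151^1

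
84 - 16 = 68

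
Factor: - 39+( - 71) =-2^1*5^1*11^1 = - 110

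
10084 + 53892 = 63976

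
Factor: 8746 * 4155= 36339630= 2^1*3^1 * 5^1 * 277^1 * 4373^1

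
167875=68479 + 99396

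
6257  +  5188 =11445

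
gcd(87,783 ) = 87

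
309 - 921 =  - 612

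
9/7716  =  3/2572 =0.00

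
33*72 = 2376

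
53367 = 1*53367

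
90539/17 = 90539/17=5325.82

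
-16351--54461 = 38110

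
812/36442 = 58/2603 = 0.02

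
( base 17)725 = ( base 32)20E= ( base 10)2062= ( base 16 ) 80E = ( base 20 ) 532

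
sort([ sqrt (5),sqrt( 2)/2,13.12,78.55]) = [ sqrt(2 ) /2,sqrt ( 5), 13.12,78.55 ] 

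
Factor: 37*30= 1110= 2^1*3^1*5^1 * 37^1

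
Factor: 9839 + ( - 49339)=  - 39500= -2^2*5^3*79^1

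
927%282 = 81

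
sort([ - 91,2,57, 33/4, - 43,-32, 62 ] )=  [ - 91, - 43, - 32,2 , 33/4, 57,62]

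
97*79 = 7663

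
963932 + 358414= 1322346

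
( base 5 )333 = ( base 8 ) 135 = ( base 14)69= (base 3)10110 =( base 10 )93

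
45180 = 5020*9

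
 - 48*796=  -  38208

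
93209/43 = 93209/43 = 2167.65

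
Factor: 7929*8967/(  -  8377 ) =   -  71099343/8377 = - 3^3* 7^2*61^1*881^1*8377^(-1 )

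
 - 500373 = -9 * 55597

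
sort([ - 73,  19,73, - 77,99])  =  [  -  77, - 73,19,73, 99 ]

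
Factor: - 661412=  - 2^2*37^1 * 41^1*109^1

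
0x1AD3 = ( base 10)6867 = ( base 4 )1223103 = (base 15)207c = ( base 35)5L7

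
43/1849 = 1/43 = 0.02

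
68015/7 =68015/7= 9716.43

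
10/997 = 10/997 = 0.01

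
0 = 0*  70566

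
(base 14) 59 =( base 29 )2L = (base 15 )54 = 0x4F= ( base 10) 79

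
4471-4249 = 222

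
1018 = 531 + 487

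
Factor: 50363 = 50363^1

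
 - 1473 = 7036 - 8509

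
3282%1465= 352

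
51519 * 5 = 257595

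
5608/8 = 701 = 701.00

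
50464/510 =25232/255= 98.95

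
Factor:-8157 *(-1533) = 12504681 = 3^2*7^1*73^1*2719^1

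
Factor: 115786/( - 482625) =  - 10526/43875=- 2^1*3^(-3)*5^( - 3 )*13^( - 1)*19^1*277^1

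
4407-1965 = 2442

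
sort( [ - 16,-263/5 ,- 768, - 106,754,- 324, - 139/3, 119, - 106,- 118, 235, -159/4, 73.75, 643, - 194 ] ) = [- 768,- 324,-194,- 118,- 106, - 106, - 263/5, - 139/3,-159/4, - 16,73.75, 119,235 , 643, 754]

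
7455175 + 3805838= 11261013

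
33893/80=33893/80 = 423.66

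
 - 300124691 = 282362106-582486797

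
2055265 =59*34835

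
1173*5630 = 6603990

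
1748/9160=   437/2290 = 0.19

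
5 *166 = 830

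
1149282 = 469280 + 680002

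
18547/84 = 18547/84 =220.80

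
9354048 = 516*18128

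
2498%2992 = 2498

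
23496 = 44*534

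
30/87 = 10/29  =  0.34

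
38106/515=38106/515 =73.99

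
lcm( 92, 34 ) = 1564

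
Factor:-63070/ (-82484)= 1855/2426 = 2^(  -  1)*5^1 * 7^1*53^1*1213^(-1) 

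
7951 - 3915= 4036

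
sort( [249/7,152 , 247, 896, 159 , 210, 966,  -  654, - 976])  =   [ - 976, - 654,249/7, 152, 159, 210, 247 , 896, 966 ]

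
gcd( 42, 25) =1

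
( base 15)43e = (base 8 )1677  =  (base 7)2540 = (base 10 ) 959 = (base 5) 12314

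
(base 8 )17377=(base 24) DIF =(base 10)7935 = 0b1111011111111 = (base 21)HKI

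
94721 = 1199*79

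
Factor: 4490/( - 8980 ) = -1/2 = - 2^( - 1)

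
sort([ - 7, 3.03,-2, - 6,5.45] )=[ - 7, - 6, - 2, 3.03, 5.45 ] 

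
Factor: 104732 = 2^2*26183^1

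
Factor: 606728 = 2^3*149^1*509^1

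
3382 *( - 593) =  - 2005526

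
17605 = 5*3521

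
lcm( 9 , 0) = 0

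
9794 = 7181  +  2613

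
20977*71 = 1489367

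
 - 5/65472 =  - 1+ 65467/65472 = - 0.00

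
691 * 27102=18727482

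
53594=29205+24389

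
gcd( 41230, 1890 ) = 70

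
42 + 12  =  54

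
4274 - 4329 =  -55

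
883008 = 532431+350577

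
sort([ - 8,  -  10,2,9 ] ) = [ - 10, - 8,2,9 ] 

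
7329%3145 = 1039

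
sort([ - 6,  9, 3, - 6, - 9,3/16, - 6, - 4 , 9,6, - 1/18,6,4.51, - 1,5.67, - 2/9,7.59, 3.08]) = [ - 9, - 6 , - 6,-6, - 4,  -  1, - 2/9, -1/18,3/16, 3, 3.08,  4.51,5.67,6,6,  7.59,9,9 ] 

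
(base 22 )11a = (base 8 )1004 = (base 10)516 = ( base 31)GK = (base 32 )g4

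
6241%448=417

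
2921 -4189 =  - 1268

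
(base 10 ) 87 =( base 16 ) 57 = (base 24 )3f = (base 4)1113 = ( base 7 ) 153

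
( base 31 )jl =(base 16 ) 262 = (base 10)610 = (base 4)21202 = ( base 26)nc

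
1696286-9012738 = -7316452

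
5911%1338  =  559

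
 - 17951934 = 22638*( - 793) 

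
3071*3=9213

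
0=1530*0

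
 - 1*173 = -173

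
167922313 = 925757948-757835635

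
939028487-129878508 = 809149979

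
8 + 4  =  12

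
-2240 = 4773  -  7013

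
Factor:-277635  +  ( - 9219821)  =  - 9497456 = -2^4*37^1*61^1*263^1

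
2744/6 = 457+1/3   =  457.33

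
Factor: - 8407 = - 7^1*1201^1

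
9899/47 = 9899/47 = 210.62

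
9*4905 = 44145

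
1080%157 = 138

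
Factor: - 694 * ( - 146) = 101324 = 2^2*73^1*347^1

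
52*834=43368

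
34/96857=34/96857=0.00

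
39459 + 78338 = 117797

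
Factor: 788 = 2^2*197^1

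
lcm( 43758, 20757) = 1619046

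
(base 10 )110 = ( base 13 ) 86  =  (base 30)3K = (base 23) 4i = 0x6e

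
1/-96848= -1+96847/96848=- 0.00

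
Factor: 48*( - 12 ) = -2^6*3^2= - 576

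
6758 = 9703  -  2945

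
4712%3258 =1454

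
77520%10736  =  2368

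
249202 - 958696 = - 709494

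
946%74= 58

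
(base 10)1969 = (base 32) 1TH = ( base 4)132301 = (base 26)2NJ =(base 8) 3661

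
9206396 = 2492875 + 6713521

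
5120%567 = 17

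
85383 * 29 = 2476107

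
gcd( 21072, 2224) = 16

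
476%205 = 66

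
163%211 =163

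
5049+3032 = 8081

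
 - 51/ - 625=51/625 =0.08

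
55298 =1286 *43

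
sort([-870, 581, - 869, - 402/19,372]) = [  -  870 , - 869, - 402/19, 372, 581 ] 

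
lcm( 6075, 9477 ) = 236925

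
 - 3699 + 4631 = 932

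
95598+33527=129125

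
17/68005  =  17/68005   =  0.00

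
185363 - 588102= -402739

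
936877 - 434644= 502233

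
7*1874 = 13118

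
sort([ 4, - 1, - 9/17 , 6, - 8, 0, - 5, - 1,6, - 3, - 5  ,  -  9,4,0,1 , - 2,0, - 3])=[ - 9, - 8, - 5, - 5, - 3,- 3, - 2, - 1, - 1, - 9/17,0, 0, 0,1,  4, 4,6,6 ]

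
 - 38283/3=-12761 =-12761.00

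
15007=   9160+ 5847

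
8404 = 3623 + 4781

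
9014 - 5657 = 3357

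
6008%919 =494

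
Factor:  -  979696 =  - 2^4*61231^1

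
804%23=22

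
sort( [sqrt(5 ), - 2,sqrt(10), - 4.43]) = [ - 4.43,-2, sqrt(5 ),  sqrt(10 )]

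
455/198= 455/198 = 2.30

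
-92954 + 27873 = -65081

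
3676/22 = 1838/11 = 167.09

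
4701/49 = 4701/49 = 95.94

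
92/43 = 92/43 = 2.14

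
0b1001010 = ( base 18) 42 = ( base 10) 74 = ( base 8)112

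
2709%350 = 259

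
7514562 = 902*8331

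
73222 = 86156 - 12934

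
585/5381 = 585/5381 = 0.11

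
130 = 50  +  80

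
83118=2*41559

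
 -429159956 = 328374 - 429488330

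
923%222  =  35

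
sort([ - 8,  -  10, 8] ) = [ - 10, - 8, 8] 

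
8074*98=791252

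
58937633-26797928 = 32139705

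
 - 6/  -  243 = 2/81= 0.02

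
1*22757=22757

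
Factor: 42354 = 2^1*3^2*13^1 * 181^1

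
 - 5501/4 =- 5501/4=   - 1375.25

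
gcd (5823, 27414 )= 9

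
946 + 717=1663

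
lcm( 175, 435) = 15225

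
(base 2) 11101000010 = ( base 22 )3ia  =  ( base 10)1858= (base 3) 2112211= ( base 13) ACC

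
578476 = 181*3196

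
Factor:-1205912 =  - 2^3*17^1*8867^1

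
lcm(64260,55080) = 385560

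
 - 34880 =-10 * 3488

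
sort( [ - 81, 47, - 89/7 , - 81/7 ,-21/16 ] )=[ - 81,-89/7,-81/7 , - 21/16,  47]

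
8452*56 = 473312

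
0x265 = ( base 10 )613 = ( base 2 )1001100101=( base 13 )382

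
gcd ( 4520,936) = 8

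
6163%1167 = 328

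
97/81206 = 97/81206  =  0.00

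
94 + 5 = 99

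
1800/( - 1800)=-1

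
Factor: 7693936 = 2^4* 19^1*25309^1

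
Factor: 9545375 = 5^3*7^1*10909^1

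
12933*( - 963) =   -  12454479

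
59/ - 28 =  - 3 + 25/28 = - 2.11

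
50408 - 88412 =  - 38004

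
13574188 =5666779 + 7907409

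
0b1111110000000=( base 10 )8064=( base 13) 3894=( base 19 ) 1368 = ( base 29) 9H2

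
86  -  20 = 66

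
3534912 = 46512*76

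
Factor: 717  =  3^1*239^1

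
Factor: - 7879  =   - 7879^1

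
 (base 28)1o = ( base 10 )52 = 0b110100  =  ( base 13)40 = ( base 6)124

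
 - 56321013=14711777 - 71032790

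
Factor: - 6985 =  - 5^1*11^1*127^1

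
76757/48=76757/48 = 1599.10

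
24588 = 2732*9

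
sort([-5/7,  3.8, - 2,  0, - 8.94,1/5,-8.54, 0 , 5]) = [ -8.94 , - 8.54, - 2, - 5/7,0,0,  1/5, 3.8, 5]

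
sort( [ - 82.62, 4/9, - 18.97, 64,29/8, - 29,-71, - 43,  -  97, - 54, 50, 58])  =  [-97  , - 82.62, - 71,  -  54, - 43, - 29, -18.97,4/9,29/8, 50, 58,64]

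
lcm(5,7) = 35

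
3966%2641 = 1325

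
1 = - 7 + 8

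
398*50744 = 20196112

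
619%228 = 163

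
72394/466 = 36197/233 = 155.35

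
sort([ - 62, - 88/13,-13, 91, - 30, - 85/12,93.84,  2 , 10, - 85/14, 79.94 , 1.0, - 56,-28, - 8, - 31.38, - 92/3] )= [-62,- 56, - 31.38, - 92/3, - 30,  -  28,-13, - 8, - 85/12 , - 88/13,  -  85/14,1.0, 2,10, 79.94, 91,93.84 ] 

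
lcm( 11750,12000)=564000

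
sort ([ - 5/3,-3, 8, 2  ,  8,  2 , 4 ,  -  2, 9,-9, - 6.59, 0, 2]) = [  -  9, - 6.59,  -  3, - 2,  -  5/3, 0,2,2, 2,4, 8,8,9 ] 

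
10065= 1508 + 8557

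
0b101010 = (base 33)19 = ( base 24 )1i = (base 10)42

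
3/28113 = 1/9371  =  0.00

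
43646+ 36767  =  80413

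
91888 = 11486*8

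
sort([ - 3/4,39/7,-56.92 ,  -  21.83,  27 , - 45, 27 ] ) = [ - 56.92, - 45, - 21.83, - 3/4, 39/7,27, 27 ]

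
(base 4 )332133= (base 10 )3999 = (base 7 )14442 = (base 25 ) 69O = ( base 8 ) 7637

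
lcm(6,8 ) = 24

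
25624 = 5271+20353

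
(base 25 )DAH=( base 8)20310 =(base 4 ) 2003020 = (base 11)633A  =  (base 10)8392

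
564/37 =564/37  =  15.24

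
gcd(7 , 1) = 1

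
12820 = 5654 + 7166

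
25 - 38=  - 13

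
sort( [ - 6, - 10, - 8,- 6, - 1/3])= [ - 10, - 8, -6, - 6, - 1/3]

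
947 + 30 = 977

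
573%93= 15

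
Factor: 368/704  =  23/44= 2^( - 2) * 11^( -1)*23^1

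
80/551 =80/551 = 0.15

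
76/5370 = 38/2685 = 0.01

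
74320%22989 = 5353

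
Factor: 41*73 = 2993 = 41^1*73^1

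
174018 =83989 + 90029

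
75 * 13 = 975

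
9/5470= 9/5470 =0.00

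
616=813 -197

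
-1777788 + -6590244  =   - 8368032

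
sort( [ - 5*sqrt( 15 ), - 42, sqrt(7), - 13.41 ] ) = [-42, - 5*sqrt(15 ) , - 13.41, sqrt(7)]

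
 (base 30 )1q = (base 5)211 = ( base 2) 111000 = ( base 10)56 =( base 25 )26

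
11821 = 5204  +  6617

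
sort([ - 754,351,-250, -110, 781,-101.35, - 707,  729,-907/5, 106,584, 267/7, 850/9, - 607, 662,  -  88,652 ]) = [-754,  -  707, - 607,  -  250, - 907/5, - 110,-101.35, - 88,267/7 , 850/9, 106, 351,584, 652, 662, 729, 781] 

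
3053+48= 3101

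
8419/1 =8419 =8419.00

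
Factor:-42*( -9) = 2^1*3^3*7^1 = 378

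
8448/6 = 1408=1408.00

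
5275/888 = 5 + 835/888=5.94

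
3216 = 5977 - 2761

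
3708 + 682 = 4390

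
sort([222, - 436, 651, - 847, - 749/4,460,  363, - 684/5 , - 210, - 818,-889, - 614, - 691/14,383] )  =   [ - 889, - 847, - 818, - 614, - 436, - 210,  -  749/4, - 684/5 , - 691/14, 222, 363, 383 , 460, 651 ]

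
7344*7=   51408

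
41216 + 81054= 122270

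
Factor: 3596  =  2^2*29^1 * 31^1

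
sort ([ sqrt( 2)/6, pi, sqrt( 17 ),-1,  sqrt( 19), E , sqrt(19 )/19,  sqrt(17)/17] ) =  [ - 1, sqrt( 19)/19, sqrt( 2) /6 , sqrt(17)/17 , E,pi,  sqrt (17), sqrt (19)]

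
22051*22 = 485122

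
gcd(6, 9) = 3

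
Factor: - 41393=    - 11^1*53^1*71^1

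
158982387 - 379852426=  - 220870039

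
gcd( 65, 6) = 1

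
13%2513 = 13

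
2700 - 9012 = - 6312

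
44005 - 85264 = - 41259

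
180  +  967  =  1147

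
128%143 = 128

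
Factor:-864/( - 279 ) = 2^5*3^1*31^( - 1) = 96/31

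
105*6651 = 698355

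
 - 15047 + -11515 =-26562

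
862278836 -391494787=470784049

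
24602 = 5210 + 19392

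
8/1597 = 8/1597 = 0.01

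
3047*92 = 280324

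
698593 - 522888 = 175705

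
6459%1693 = 1380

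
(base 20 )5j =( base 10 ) 119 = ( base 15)7e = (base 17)70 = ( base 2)1110111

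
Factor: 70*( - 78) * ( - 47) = 256620 = 2^2*3^1*5^1 *7^1*13^1*47^1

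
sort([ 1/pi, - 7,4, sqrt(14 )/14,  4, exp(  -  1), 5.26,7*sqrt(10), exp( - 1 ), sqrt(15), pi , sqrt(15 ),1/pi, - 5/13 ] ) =[-7, - 5/13, sqrt(14)/14, 1/pi, 1/pi,exp( - 1),exp( - 1), pi,sqrt( 15) , sqrt(15), 4,4, 5.26,7*sqrt (10)]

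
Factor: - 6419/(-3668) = 7/4=2^( - 2)*7^1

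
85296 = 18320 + 66976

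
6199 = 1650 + 4549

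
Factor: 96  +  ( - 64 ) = 2^5= 32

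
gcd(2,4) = 2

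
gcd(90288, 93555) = 297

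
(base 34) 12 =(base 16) 24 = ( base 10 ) 36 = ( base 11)33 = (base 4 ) 210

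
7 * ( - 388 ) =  - 2716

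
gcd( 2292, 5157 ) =573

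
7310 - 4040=3270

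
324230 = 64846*5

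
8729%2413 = 1490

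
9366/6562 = 1 + 1402/3281 = 1.43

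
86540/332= 21635/83 = 260.66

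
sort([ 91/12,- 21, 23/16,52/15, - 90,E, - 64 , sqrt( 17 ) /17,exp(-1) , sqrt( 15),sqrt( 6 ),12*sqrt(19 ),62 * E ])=[ -90, - 64, - 21,sqrt(17) /17 , exp( - 1),23/16,sqrt ( 6),E,52/15,sqrt(15),91/12,12*sqrt( 19 ), 62 * E ] 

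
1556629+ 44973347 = 46529976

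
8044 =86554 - 78510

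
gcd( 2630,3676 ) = 2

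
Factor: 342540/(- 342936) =  -  2^( - 1)*5^1*173^1*433^( - 1)=-865/866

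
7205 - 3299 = 3906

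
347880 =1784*195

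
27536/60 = 6884/15 =458.93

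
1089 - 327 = 762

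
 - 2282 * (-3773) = 8609986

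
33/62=33/62 = 0.53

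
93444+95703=189147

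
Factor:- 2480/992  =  -2^( - 1)*5^1 = - 5/2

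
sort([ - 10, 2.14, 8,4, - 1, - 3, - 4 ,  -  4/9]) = [ - 10, - 4, - 3, - 1, - 4/9 , 2.14,4,8]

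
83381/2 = 41690 +1/2 = 41690.50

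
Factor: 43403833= 11^1* 3945803^1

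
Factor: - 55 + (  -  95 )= - 150 = - 2^1*3^1*5^2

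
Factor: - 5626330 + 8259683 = 2633353^1 = 2633353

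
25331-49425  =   - 24094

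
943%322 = 299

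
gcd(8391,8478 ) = 3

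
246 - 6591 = - 6345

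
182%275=182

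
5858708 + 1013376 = 6872084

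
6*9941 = 59646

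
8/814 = 4/407 = 0.01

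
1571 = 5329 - 3758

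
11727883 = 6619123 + 5108760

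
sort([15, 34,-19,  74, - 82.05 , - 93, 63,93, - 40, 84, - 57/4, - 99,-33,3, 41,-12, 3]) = [ - 99, - 93 ,-82.05, - 40, - 33,-19, - 57/4, - 12, 3, 3,  15, 34 , 41, 63, 74,84, 93]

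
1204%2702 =1204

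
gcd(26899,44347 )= 727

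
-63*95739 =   -  6031557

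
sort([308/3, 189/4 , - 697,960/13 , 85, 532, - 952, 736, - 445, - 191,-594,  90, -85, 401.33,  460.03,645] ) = [ - 952, - 697, - 594, - 445, - 191, - 85  ,  189/4, 960/13 , 85,  90, 308/3, 401.33  ,  460.03,532,645, 736]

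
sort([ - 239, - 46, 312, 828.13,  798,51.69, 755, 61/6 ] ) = [ - 239,-46,61/6, 51.69,312, 755, 798,828.13]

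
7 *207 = 1449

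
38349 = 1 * 38349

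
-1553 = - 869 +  - 684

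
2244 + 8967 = 11211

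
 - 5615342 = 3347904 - 8963246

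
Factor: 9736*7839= 2^3 * 3^2 *13^1*  67^1*1217^1 = 76320504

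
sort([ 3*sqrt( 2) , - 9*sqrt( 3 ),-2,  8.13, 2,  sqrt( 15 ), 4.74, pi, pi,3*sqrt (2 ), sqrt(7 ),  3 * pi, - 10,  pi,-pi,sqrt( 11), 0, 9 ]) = [-9*sqrt (3), - 10, - pi, - 2, 0,2, sqrt (7),pi, pi , pi, sqrt(11), sqrt( 15 ), 3*sqrt ( 2 ), 3 * sqrt( 2), 4.74, 8.13,9, 3*pi]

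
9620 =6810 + 2810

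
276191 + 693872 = 970063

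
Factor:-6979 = -7^1*997^1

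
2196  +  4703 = 6899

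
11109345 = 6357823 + 4751522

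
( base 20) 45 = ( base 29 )2R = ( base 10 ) 85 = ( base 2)1010101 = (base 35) 2f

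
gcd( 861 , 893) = 1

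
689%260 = 169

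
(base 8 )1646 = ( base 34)RG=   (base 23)1he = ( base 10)934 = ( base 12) 65A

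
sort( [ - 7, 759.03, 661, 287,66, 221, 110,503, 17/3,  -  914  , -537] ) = [-914, - 537,- 7, 17/3  ,  66, 110, 221,287,503, 661 , 759.03]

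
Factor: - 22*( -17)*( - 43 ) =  - 16082 = - 2^1*11^1*17^1*43^1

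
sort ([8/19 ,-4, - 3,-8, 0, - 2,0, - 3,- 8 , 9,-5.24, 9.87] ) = [-8,  -  8  , -5.24, - 4 , - 3,-3,-2, 0,0, 8/19 , 9,9.87 ]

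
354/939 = 118/313= 0.38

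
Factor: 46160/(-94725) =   -  9232/18945  =  -2^4*3^( - 2)*5^(-1 )*421^( - 1 )*577^1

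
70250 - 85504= - 15254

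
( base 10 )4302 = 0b1000011001110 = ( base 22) 8JC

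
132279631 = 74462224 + 57817407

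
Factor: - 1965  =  -3^1*5^1*131^1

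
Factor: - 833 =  - 7^2 * 17^1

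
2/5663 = 2/5663 = 0.00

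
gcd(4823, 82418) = 7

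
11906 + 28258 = 40164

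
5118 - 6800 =- 1682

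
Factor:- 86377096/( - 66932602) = 2^2*11^( - 2 )*13^1*276581^( - 1 )* 830549^1=43188548/33466301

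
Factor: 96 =2^5*3^1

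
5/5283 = 5/5283 = 0.00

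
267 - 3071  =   - 2804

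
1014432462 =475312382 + 539120080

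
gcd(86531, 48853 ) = 1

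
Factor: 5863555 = 5^1*17^1 * 101^1*683^1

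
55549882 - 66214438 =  - 10664556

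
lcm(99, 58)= 5742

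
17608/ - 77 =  - 17608/77 = - 228.68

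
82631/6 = 13771 + 5/6 = 13771.83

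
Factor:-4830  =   - 2^1*3^1*5^1*7^1*23^1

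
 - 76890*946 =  - 72737940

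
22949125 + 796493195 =819442320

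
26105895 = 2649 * 9855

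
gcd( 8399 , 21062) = 1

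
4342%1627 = 1088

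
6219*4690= 29167110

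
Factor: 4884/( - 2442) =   -  2 = - 2^1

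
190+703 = 893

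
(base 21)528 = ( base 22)4eb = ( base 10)2255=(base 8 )4317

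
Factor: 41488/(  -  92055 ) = -2^4*3^ (-1 )*5^ (  -  1)*17^(-1 )*19^( - 2) * 2593^1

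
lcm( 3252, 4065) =16260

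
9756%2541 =2133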